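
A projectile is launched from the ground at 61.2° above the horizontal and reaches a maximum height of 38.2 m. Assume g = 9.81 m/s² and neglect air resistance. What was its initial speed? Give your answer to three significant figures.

31.2 m/s

At maximum height v_y = 0, so (v₀ sin θ)² = 2 g H.
v₀ sin 61.2° = √(2 × 9.81 × 38.2) = 27.38 m/s.
v₀ = 27.38 / sin 61.2° = 27.38 / 0.8763 = 31.2 m/s.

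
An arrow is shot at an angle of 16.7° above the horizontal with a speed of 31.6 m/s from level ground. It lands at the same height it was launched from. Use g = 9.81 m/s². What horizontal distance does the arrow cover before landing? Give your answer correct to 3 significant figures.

Components: v_x = 31.6 cos 16.7° = 30.27 m/s, v_y = 31.6 sin 16.7° = 9.081 m/s.
Time of flight (same landing height): t = 2 v_y / g = 2 × 9.081 / 9.81 = 1.851 s.
Range: R = v_x · t = 30.27 × 1.851 = 56.0 m.

56.0 m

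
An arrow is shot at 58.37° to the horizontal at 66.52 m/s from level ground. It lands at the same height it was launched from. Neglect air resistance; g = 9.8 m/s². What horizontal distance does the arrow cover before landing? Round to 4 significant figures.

403.2 m

Components: v_x = 66.52 cos 58.37° = 34.885 m/s, v_y = 66.52 sin 58.37° = 56.639 m/s.
Time of flight (same landing height): t = 2 v_y / g = 2 × 56.639 / 9.8 = 11.559 s.
Range: R = v_x · t = 34.885 × 11.559 = 403.2 m.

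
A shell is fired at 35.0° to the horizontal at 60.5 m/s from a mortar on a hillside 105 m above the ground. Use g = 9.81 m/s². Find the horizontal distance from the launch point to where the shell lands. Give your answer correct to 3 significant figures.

464 m

Components: v_x = 60.5 cos 35.0° = 49.56 m/s, v_y = 60.5 sin 35.0° = 34.70 m/s.
Vertical: 0 = 105 + 34.70 t − ½(9.81) t² ⇒ 4.905 t² − 34.70 t − 105 = 0.
t = [34.70 + √(1204 + 2060)] / 9.810 = 9.361 s.
Horizontal: R = v_x · t = 49.56 × 9.361 = 464 m.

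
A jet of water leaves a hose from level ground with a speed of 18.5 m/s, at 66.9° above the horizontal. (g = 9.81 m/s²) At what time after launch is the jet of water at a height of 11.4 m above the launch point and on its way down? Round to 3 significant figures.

v_y0 = 18.5 sin 66.9° = 17.02 m/s.
Set y = v_y0 t − ½ g t² = 11.4: 4.905 t² − 17.02 t + 11.4 = 0.
t = [17.02 ± √(289.7 − 223.7)] / 9.81 = (17.02 ± 8.124) / 9.81, giving t = 0.907 s or t = 2.56 s.
On the way down corresponds to the larger root: t = 2.56 s.

2.56 s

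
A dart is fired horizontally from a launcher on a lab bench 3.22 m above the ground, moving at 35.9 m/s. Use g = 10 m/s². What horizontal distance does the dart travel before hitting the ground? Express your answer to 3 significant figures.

28.8 m

Initial vertical velocity is zero, so the fall time comes from h = ½ g t²: t = √(2 × 3.22 / 10) = 0.8025 s.
Horizontal motion is uniform at 35.9 m/s, so x = 35.9 × 0.8025 = 28.8 m.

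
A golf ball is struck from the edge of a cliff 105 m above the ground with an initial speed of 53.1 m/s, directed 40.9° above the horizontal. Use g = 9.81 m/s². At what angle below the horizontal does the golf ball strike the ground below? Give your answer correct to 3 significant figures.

v_x = 53.1 cos 40.9° = 40.14 m/s.
At impact |v_y| = √(v_y0² + 2 g h) = √(34.77² + 2×9.81×105) = 57.18 m/s.
Angle below horizontal = arctan(|v_y| / v_x) = arctan(57.18 / 40.14) = 54.9°.

54.9°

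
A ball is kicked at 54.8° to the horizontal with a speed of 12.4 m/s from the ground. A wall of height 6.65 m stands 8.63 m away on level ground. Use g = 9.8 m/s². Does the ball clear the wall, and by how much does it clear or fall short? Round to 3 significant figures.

v_x = 12.4 cos 54.8° = 7.148 m/s; v_y0 = 12.4 sin 54.8° = 10.13 m/s.
Time to reach the wall: t = 8.63 / 7.148 = 1.207 s.
Height at that point: y = 10.13×1.207 − 4.900×1.207² = 5.088 m.
That is 6.65 − 5.088 = 1.56 m below the top of the wall, so the ball does not clear it.

No — it falls 1.56 m short of clearing the wall.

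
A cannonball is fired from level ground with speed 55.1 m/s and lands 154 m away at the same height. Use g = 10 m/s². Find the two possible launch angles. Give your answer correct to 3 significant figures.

15.2° and 74.8°

Level-ground range: R = v₀² sin(2θ)/g ⇒ sin 2θ = R g / v₀² = 154×10/55.1² = 0.5072.
2θ = arcsin(0.5072) = 30.48° or 180° − 30.48° = 149.52°.
So θ = 15.2° or θ = 74.8°.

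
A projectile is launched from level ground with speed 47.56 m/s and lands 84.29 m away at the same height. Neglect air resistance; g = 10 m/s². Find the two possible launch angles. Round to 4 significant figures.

10.94° and 79.06°

Level-ground range: R = v₀² sin(2θ)/g ⇒ sin 2θ = R g / v₀² = 84.29×10/47.56² = 0.3726.
2θ = arcsin(0.3726) = 21.876° or 180° − 21.876° = 158.124°.
So θ = 10.94° or θ = 79.06°.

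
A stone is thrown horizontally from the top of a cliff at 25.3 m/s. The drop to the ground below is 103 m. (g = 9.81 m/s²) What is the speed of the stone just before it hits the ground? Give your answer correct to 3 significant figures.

51.6 m/s

Fall time: t = √(2 × 103 / 9.81) = 4.582 s.
At impact: v_x = 25.3 m/s (unchanged), v_y = g t = 9.81 × 4.582 = 44.95 m/s.
Speed = √(v_x² + v_y²) = √(640.1 + 2021) = 51.6 m/s.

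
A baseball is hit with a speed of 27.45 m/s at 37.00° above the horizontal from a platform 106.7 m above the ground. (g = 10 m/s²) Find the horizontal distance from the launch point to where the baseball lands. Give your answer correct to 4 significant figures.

143.8 m

Components: v_x = 27.45 cos 37.00° = 21.923 m/s, v_y = 27.45 sin 37.00° = 16.520 m/s.
Vertical: 0 = 106.7 + 16.520 t − ½(10) t² ⇒ 5.000 t² − 16.520 t − 106.7 = 0.
t = [16.520 + √(272.91 + 2134.0)] / 10.00 = 6.5580 s.
Horizontal: R = v_x · t = 21.923 × 6.5580 = 143.8 m.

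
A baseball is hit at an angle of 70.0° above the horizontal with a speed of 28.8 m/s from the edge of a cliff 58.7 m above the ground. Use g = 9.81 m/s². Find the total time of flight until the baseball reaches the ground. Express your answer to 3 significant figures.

7.18 s

Vertical component: v_y = 28.8 sin 70.0° = 27.06 m/s.
Taking up as positive with launch at y = 58.7 m, landing at y = 0: 0 = 58.7 + 27.06 t − ½(9.81) t².
Solving 4.905 t² − 27.06 t − 58.7 = 0 gives t = [27.06 + √(27.06² + 4·4.905·58.7)] / 9.810 = 7.18 s.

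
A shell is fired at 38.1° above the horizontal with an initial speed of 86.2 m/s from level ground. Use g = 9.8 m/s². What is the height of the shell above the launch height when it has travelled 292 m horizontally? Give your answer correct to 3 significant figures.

138 m

v_x = 86.2 cos 38.1° = 67.83 m/s, v_y0 = 86.2 sin 38.1° = 53.19 m/s.
Time to reach x = 292 m: t = x / v_x = 292 / 67.83 = 4.305 s.
y = v_y0 t − ½ g t² = 53.19×4.305 − 4.900×4.305² = 138 m.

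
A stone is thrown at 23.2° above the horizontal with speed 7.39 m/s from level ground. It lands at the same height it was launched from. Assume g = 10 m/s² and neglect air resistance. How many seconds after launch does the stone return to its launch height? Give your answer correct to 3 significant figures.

Vertical component: v_y = 7.39 sin 23.2° = 2.911 m/s.
For a projectile landing at launch height, time of flight is t = 2 v_y / g = 2 × 2.911 / 10 = 0.582 s.

0.582 s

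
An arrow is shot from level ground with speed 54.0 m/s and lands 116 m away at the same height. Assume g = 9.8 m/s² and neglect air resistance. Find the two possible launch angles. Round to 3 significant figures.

11.5° and 78.5°

Level-ground range: R = v₀² sin(2θ)/g ⇒ sin 2θ = R g / v₀² = 116×9.8/54.0² = 0.3898.
2θ = arcsin(0.3898) = 22.94° or 180° − 22.94° = 157.06°.
So θ = 11.5° or θ = 78.5°.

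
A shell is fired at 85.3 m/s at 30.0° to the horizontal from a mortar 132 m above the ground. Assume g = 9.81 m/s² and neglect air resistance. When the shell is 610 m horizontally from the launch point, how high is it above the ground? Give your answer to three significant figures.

v_x = 85.3 cos 30.0° = 73.87 m/s, v_y0 = 85.3 sin 30.0° = 42.65 m/s.
Time to reach x = 610 m: t = x / v_x = 610 / 73.87 = 8.258 s.
y = 132 + v_y0 t − ½ g t² = 132 + 42.65×8.258 − 4.905×8.258² = 150 m.

150 m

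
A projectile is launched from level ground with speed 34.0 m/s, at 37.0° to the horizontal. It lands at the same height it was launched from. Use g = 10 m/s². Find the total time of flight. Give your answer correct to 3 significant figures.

Vertical component: v_y = 34.0 sin 37.0° = 20.46 m/s.
For a projectile landing at launch height, time of flight is t = 2 v_y / g = 2 × 20.46 / 10 = 4.09 s.

4.09 s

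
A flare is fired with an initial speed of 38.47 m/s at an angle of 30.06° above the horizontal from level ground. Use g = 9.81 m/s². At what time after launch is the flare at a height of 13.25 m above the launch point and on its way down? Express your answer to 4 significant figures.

3.040 s

v_y0 = 38.47 sin 30.06° = 19.270 m/s.
Set y = v_y0 t − ½ g t² = 13.25: 4.905 t² − 19.270 t + 13.25 = 0.
t = [19.270 ± √(371.33 − 259.97)] / 9.81 = (19.270 ± 10.553) / 9.81, giving t = 0.8886 s or t = 3.040 s.
On the way down corresponds to the larger root: t = 3.040 s.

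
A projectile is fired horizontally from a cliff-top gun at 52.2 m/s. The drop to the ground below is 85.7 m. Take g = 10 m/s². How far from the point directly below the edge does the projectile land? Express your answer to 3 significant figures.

Initial vertical velocity is zero, so the fall time comes from h = ½ g t²: t = √(2 × 85.7 / 10) = 4.140 s.
Horizontal motion is uniform at 52.2 m/s, so x = 52.2 × 4.140 = 216 m.

216 m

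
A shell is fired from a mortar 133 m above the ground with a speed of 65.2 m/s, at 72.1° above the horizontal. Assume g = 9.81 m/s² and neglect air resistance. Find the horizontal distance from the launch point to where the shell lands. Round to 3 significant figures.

291 m

Components: v_x = 65.2 cos 72.1° = 20.04 m/s, v_y = 65.2 sin 72.1° = 62.04 m/s.
Vertical: 0 = 133 + 62.04 t − ½(9.81) t² ⇒ 4.905 t² − 62.04 t − 133 = 0.
t = [62.04 + √(3849 + 2609)] / 9.810 = 14.52 s.
Horizontal: R = v_x · t = 20.04 × 14.52 = 291 m.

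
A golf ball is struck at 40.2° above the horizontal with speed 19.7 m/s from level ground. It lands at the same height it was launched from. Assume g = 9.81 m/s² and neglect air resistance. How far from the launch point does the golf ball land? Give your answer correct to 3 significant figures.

39.0 m

For level ground, R = v₀² sin(2θ) / g.
sin(2 × 40.2°) = sin 80.40° = 0.9860.
R = (19.7)² × 0.9860 / 9.81 = 39.0 m.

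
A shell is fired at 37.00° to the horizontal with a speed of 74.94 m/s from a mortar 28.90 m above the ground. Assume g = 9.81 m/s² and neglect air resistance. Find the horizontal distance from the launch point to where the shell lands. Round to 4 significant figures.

586.3 m

Components: v_x = 74.94 cos 37.00° = 59.850 m/s, v_y = 74.94 sin 37.00° = 45.100 m/s.
Vertical: 0 = 28.90 + 45.100 t − ½(9.81) t² ⇒ 4.905 t² − 45.100 t − 28.90 = 0.
t = [45.100 + √(2034.0 + 567.02)] / 9.810 = 9.7961 s.
Horizontal: R = v_x · t = 59.850 × 9.7961 = 586.3 m.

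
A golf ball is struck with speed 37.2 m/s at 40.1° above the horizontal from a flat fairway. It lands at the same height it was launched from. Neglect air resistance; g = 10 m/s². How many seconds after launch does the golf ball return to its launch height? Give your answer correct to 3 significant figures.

Vertical component: v_y = 37.2 sin 40.1° = 23.96 m/s.
For a projectile landing at launch height, time of flight is t = 2 v_y / g = 2 × 23.96 / 10 = 4.79 s.

4.79 s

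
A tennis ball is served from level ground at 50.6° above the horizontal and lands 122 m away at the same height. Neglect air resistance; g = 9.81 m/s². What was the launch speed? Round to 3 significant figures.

34.9 m/s

On level ground, R = v₀² sin(2θ) / g, so v₀ = √(R g / sin 2θ).
sin(2 × 50.6°) = 0.9810.
v₀ = √(122 × 9.81 / 0.9810) = √1220 = 34.9 m/s.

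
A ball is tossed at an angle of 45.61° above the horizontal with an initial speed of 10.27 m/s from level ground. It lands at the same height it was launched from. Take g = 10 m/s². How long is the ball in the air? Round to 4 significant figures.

Vertical component: v_y = 10.27 sin 45.61° = 7.3389 m/s.
For a projectile landing at launch height, time of flight is t = 2 v_y / g = 2 × 7.3389 / 10 = 1.468 s.

1.468 s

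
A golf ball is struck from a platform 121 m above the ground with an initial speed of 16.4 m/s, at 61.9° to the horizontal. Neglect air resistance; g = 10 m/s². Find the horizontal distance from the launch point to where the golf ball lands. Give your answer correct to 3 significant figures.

50.8 m

Components: v_x = 16.4 cos 61.9° = 7.725 m/s, v_y = 16.4 sin 61.9° = 14.47 m/s.
Vertical: 0 = 121 + 14.47 t − ½(10) t² ⇒ 5.000 t² − 14.47 t − 121 = 0.
t = [14.47 + √(209.4 + 2420)] / 10.00 = 6.575 s.
Horizontal: R = v_x · t = 7.725 × 6.575 = 50.8 m.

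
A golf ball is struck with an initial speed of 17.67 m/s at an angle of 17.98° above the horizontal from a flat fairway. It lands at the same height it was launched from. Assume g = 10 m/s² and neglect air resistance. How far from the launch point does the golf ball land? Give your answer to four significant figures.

18.33 m

Components: v_x = 17.67 cos 17.98° = 16.807 m/s, v_y = 17.67 sin 17.98° = 5.4545 m/s.
Time of flight (same landing height): t = 2 v_y / g = 2 × 5.4545 / 10 = 1.0909 s.
Range: R = v_x · t = 16.807 × 1.0909 = 18.33 m.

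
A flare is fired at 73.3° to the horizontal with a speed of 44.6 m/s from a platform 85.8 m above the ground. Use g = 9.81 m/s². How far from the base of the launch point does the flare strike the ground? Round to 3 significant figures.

133 m

Components: v_x = 44.6 cos 73.3° = 12.82 m/s, v_y = 44.6 sin 73.3° = 42.72 m/s.
Vertical: 0 = 85.8 + 42.72 t − ½(9.81) t² ⇒ 4.905 t² − 42.72 t − 85.8 = 0.
t = [42.72 + √(1825 + 1683)] / 9.810 = 10.39 s.
Horizontal: R = v_x · t = 12.82 × 10.39 = 133 m.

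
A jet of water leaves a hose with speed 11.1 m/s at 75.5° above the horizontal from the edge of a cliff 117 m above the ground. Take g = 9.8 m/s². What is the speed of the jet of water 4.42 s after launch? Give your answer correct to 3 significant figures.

32.7 m/s

v_x = 11.1 cos 75.5° = 2.779 m/s (constant).
v_y(t) = 11.1 sin 75.5° − g t = 10.75 − 9.8 × 4.42 = -32.57 m/s.
Speed = √(v_x² + v_y²) = √(7.723 + 1061) = 32.7 m/s.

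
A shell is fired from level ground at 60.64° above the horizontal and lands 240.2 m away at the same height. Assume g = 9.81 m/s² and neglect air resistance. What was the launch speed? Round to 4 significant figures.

52.51 m/s

On level ground, R = v₀² sin(2θ) / g, so v₀ = √(R g / sin 2θ).
sin(2 × 60.64°) = 0.8546.
v₀ = √(240.2 × 9.81 / 0.8546) = √2757.3 = 52.51 m/s.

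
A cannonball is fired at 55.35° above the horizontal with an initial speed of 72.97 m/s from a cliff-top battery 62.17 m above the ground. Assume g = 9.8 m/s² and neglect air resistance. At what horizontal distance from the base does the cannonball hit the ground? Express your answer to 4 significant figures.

Components: v_x = 72.97 cos 55.35° = 41.488 m/s, v_y = 72.97 sin 55.35° = 60.028 m/s.
Vertical: 0 = 62.17 + 60.028 t − ½(9.8) t² ⇒ 4.900 t² − 60.028 t − 62.17 = 0.
t = [60.028 + √(3603.4 + 1218.5)] / 9.800 = 13.211 s.
Horizontal: R = v_x · t = 41.488 × 13.211 = 548.1 m.

548.1 m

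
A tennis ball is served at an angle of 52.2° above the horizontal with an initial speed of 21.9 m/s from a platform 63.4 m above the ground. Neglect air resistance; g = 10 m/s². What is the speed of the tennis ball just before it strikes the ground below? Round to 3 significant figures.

v_x = 21.9 cos 52.2° = 13.42 m/s is unchanged throughout.
For the vertical component, v_y² = v_y0² + 2 g h = (17.30)² + 2×10×63.4 = 1567, so |v_y| = 39.59 m/s.
Impact speed = √(v_x² + v_y²) = √(180.1 + 1567) = 41.8 m/s.

41.8 m/s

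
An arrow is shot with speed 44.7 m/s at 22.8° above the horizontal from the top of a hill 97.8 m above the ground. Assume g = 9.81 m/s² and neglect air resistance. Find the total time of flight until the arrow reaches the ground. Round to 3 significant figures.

Vertical component: v_y = 44.7 sin 22.8° = 17.32 m/s.
Taking up as positive with launch at y = 97.8 m, landing at y = 0: 0 = 97.8 + 17.32 t − ½(9.81) t².
Solving 4.905 t² − 17.32 t − 97.8 = 0 gives t = [17.32 + √(17.32² + 4·4.905·97.8)] / 9.810 = 6.57 s.

6.57 s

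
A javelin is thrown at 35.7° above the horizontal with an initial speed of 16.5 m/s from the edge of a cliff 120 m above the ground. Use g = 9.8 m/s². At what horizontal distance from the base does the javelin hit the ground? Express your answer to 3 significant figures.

80.8 m

Components: v_x = 16.5 cos 35.7° = 13.40 m/s, v_y = 16.5 sin 35.7° = 9.628 m/s.
Vertical: 0 = 120 + 9.628 t − ½(9.8) t² ⇒ 4.900 t² − 9.628 t − 120 = 0.
t = [9.628 + √(92.70 + 2352)] / 9.800 = 6.028 s.
Horizontal: R = v_x · t = 13.40 × 6.028 = 80.8 m.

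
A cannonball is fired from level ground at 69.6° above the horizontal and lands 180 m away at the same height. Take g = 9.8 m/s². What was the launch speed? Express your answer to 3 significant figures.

On level ground, R = v₀² sin(2θ) / g, so v₀ = √(R g / sin 2θ).
sin(2 × 69.6°) = 0.6534.
v₀ = √(180 × 9.8 / 0.6534) = √2700 = 52.0 m/s.

52.0 m/s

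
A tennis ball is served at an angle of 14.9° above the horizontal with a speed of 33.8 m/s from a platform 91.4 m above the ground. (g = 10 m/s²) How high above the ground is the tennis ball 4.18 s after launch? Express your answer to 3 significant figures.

40.4 m

v_y0 = 33.8 sin 14.9° = 8.691 m/s.
y(t) = 91.4 + v_y0 t − ½ g t² = 91.4 + 8.691×4.18 − ½×10×4.18² = 40.4 m.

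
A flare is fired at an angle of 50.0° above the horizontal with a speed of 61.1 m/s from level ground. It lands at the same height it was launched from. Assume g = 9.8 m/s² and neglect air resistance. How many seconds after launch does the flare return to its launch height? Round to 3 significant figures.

Vertical component: v_y = 61.1 sin 50.0° = 46.81 m/s.
For a projectile landing at launch height, time of flight is t = 2 v_y / g = 2 × 46.81 / 9.8 = 9.55 s.

9.55 s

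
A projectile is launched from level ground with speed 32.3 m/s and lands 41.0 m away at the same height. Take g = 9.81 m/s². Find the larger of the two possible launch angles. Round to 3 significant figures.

Level-ground range: R = v₀² sin(2θ)/g ⇒ sin 2θ = R g / v₀² = 41.0×9.81/32.3² = 0.3855.
2θ = arcsin(0.3855) = 22.67° or 180° − 22.67° = 157.33°.
So θ = 11.3° or θ = 78.7°.

78.7°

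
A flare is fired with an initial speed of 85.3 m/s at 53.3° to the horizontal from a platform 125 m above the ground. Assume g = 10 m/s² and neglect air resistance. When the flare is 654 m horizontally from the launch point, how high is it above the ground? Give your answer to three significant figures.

v_x = 85.3 cos 53.3° = 50.98 m/s, v_y0 = 85.3 sin 53.3° = 68.39 m/s.
Time to reach x = 654 m: t = x / v_x = 654 / 50.98 = 12.83 s.
y = 125 + v_y0 t − ½ g t² = 125 + 68.39×12.83 − 5.000×12.83² = 179 m.

179 m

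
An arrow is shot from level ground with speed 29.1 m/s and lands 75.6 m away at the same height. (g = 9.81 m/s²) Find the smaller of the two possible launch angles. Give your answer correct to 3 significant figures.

30.6°

Level-ground range: R = v₀² sin(2θ)/g ⇒ sin 2θ = R g / v₀² = 75.6×9.81/29.1² = 0.8758.
2θ = arcsin(0.8758) = 61.14° or 180° − 61.14° = 118.86°.
So θ = 30.6° or θ = 59.4°.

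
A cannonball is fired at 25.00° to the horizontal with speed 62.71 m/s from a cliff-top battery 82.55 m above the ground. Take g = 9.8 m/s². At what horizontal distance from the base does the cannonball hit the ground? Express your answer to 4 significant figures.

433.1 m

Components: v_x = 62.71 cos 25.00° = 56.835 m/s, v_y = 62.71 sin 25.00° = 26.502 m/s.
Vertical: 0 = 82.55 + 26.502 t − ½(9.8) t² ⇒ 4.900 t² − 26.502 t − 82.55 = 0.
t = [26.502 + √(702.36 + 1618.0)] / 9.800 = 7.6196 s.
Horizontal: R = v_x · t = 56.835 × 7.6196 = 433.1 m.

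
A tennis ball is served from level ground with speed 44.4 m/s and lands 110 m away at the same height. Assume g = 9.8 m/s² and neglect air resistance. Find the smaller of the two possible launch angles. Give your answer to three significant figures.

Level-ground range: R = v₀² sin(2θ)/g ⇒ sin 2θ = R g / v₀² = 110×9.8/44.4² = 0.5468.
2θ = arcsin(0.5468) = 33.15° or 180° − 33.15° = 146.85°.
So θ = 16.6° or θ = 73.4°.

16.6°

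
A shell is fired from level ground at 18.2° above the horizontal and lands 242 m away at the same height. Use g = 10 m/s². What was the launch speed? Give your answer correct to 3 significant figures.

63.9 m/s

On level ground, R = v₀² sin(2θ) / g, so v₀ = √(R g / sin 2θ).
sin(2 × 18.2°) = 0.5934.
v₀ = √(242 × 10 / 0.5934) = √4078 = 63.9 m/s.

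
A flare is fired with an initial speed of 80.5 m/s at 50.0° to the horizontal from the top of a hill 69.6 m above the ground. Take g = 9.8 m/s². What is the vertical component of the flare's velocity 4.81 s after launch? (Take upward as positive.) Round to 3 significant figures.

14.5 m/s

Initial vertical component: v_y0 = 80.5 sin 50.0° = 61.67 m/s.
v_y(t) = v_y0 − g t = 61.67 − 9.8 × 4.81 = 14.5 m/s.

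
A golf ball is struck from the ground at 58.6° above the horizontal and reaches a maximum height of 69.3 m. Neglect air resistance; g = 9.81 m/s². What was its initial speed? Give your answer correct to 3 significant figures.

43.2 m/s

At maximum height v_y = 0, so (v₀ sin θ)² = 2 g H.
v₀ sin 58.6° = √(2 × 9.81 × 69.3) = 36.87 m/s.
v₀ = 36.87 / sin 58.6° = 36.87 / 0.8536 = 43.2 m/s.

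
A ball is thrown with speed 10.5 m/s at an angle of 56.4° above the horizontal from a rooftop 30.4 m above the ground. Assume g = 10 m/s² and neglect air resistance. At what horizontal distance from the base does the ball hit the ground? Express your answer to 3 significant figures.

Components: v_x = 10.5 cos 56.4° = 5.811 m/s, v_y = 10.5 sin 56.4° = 8.746 m/s.
Vertical: 0 = 30.4 + 8.746 t − ½(10) t² ⇒ 5.000 t² − 8.746 t − 30.4 = 0.
t = [8.746 + √(76.49 + 608.0)] / 10.00 = 3.491 s.
Horizontal: R = v_x · t = 5.811 × 3.491 = 20.3 m.

20.3 m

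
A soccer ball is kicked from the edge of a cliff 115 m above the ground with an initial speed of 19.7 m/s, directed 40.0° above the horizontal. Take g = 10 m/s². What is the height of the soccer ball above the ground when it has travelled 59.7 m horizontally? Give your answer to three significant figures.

v_x = 19.7 cos 40.0° = 15.09 m/s, v_y0 = 19.7 sin 40.0° = 12.66 m/s.
Time to reach x = 59.7 m: t = x / v_x = 59.7 / 15.09 = 3.956 s.
y = 115 + v_y0 t − ½ g t² = 115 + 12.66×3.956 − 5.000×3.956² = 86.8 m.

86.8 m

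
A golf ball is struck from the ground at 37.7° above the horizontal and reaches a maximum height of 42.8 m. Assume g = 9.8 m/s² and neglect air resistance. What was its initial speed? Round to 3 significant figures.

At maximum height v_y = 0, so (v₀ sin θ)² = 2 g H.
v₀ sin 37.7° = √(2 × 9.8 × 42.8) = 28.96 m/s.
v₀ = 28.96 / sin 37.7° = 28.96 / 0.6115 = 47.4 m/s.

47.4 m/s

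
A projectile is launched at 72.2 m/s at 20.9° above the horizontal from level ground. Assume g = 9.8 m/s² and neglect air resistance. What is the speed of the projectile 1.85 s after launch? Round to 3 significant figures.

v_x = 72.2 cos 20.9° = 67.45 m/s (constant).
v_y(t) = 72.2 sin 20.9° − g t = 25.76 − 9.8 × 1.85 = 7.630 m/s.
Speed = √(v_x² + v_y²) = √(4550 + 58.22) = 67.9 m/s.

67.9 m/s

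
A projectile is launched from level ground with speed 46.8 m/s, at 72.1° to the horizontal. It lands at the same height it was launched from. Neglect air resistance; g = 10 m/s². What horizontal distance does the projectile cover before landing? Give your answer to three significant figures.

128 m

Components: v_x = 46.8 cos 72.1° = 14.38 m/s, v_y = 46.8 sin 72.1° = 44.53 m/s.
Time of flight (same landing height): t = 2 v_y / g = 2 × 44.53 / 10 = 8.906 s.
Range: R = v_x · t = 14.38 × 8.906 = 128 m.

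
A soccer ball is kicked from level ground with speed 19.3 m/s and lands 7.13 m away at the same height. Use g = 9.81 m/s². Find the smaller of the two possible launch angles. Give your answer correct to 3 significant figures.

Level-ground range: R = v₀² sin(2θ)/g ⇒ sin 2θ = R g / v₀² = 7.13×9.81/19.3² = 0.1878.
2θ = arcsin(0.1878) = 10.82° or 180° − 10.82° = 169.18°.
So θ = 5.41° or θ = 84.6°.

5.41°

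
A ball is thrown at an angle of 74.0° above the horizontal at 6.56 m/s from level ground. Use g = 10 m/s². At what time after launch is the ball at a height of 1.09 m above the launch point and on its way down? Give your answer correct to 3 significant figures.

v_y0 = 6.56 sin 74.0° = 6.306 m/s.
Set y = v_y0 t − ½ g t² = 1.09: 5.000 t² − 6.306 t + 1.09 = 0.
t = [6.306 ± √(39.77 − 21.80)] / 10 = (6.306 ± 4.239) / 10, giving t = 0.207 s or t = 1.05 s.
On the way down corresponds to the larger root: t = 1.05 s.

1.05 s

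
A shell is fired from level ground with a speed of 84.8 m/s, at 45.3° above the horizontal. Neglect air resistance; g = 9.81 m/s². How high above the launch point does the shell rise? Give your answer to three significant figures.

185 m

Vertical component of launch velocity: v_y = 84.8 sin 45.3° = 60.28 m/s.
At the highest point the vertical velocity is zero, so v_y² = 2 g h_max.
h_max = (60.28)² / (2 × 9.81) = 3634 / 19.62 = 185 m.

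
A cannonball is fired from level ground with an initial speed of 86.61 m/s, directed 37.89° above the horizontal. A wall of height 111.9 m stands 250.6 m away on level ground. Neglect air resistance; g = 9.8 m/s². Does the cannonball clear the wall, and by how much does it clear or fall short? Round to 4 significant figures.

Yes — it clears the wall by 17.25 m.

v_x = 86.61 cos 37.89° = 68.352 m/s; v_y0 = 86.61 sin 37.89° = 53.191 m/s.
Time to reach the wall: t = 250.6 / 68.352 = 3.6663 s.
Height at that point: y = 53.191×3.6663 − 4.900×3.6663² = 129.15 m.
That is 129.15 − 111.9 = 17.25 m above the top of the wall, so the cannonball clears it.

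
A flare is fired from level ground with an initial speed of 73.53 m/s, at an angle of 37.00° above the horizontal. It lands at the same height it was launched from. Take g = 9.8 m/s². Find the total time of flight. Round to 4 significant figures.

9.031 s

Vertical component: v_y = 73.53 sin 37.00° = 44.251 m/s.
For a projectile landing at launch height, time of flight is t = 2 v_y / g = 2 × 44.251 / 9.8 = 9.031 s.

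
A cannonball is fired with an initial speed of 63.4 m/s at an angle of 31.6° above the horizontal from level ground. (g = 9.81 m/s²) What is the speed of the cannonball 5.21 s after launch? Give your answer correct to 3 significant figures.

56.9 m/s

v_x = 63.4 cos 31.6° = 54.00 m/s (constant).
v_y(t) = 63.4 sin 31.6° − g t = 33.22 − 9.81 × 5.21 = -17.89 m/s.
Speed = √(v_x² + v_y²) = √(2916 + 320.1) = 56.9 m/s.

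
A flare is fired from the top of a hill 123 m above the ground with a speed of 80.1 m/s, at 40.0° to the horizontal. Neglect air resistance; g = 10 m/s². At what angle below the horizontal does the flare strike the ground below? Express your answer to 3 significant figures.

v_x = 80.1 cos 40.0° = 61.36 m/s.
At impact |v_y| = √(v_y0² + 2 g h) = √(51.49² + 2×10×123) = 71.49 m/s.
Angle below horizontal = arctan(|v_y| / v_x) = arctan(71.49 / 61.36) = 49.4°.

49.4°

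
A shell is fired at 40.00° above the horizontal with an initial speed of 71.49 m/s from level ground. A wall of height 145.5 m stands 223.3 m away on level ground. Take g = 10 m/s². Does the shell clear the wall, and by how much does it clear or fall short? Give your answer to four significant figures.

v_x = 71.49 cos 40.00° = 54.765 m/s; v_y0 = 71.49 sin 40.00° = 45.953 m/s.
Time to reach the wall: t = 223.3 / 54.765 = 4.0774 s.
Height at that point: y = 45.953×4.0774 − 5.000×4.0774² = 104.24 m.
That is 145.5 − 104.24 = 41.26 m below the top of the wall, so the shell does not clear it.

No — it falls 41.26 m short of clearing the wall.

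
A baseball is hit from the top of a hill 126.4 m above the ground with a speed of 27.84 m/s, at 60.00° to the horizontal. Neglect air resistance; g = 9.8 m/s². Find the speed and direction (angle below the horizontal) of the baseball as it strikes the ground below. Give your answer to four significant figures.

v_x = 27.84 cos 60.00° = 13.920 m/s (constant).
|v_y| at impact = √((24.110)² + 2×9.8×126.4) = 55.306 m/s.
Speed = √(13.920² + 55.306²) = 57.03 m/s; angle = arctan(55.306/13.920) = 75.87° below horizontal.

57.03 m/s at 75.87° below the horizontal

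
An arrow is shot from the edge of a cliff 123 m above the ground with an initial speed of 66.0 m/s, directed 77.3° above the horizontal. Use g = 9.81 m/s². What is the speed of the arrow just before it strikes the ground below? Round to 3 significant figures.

82.3 m/s

v_x = 66.0 cos 77.3° = 14.51 m/s is unchanged throughout.
For the vertical component, v_y² = v_y0² + 2 g h = (64.39)² + 2×9.81×123 = 6559, so |v_y| = 80.99 m/s.
Impact speed = √(v_x² + v_y²) = √(210.5 + 6559) = 82.3 m/s.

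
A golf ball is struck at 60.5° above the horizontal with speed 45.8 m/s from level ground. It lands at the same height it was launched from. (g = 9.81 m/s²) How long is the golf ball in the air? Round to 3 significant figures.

Vertical component: v_y = 45.8 sin 60.5° = 39.86 m/s.
For a projectile landing at launch height, time of flight is t = 2 v_y / g = 2 × 39.86 / 9.81 = 8.13 s.

8.13 s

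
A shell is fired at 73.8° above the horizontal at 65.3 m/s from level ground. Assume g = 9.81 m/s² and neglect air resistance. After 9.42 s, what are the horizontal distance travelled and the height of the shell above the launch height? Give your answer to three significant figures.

x = 172 m, y = 155 m

v_x = 65.3 cos 73.8° = 18.22 m/s; v_y0 = 65.3 sin 73.8° = 62.71 m/s.
x = v_x t = 18.22 × 9.42 = 172 m.
y = v_y0 t − ½ g t² = 62.71×9.42 − 4.905×9.42² = 155 m.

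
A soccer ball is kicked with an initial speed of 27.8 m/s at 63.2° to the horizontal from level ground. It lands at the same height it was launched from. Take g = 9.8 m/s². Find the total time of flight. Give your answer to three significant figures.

5.06 s

Vertical component: v_y = 27.8 sin 63.2° = 24.81 m/s.
For a projectile landing at launch height, time of flight is t = 2 v_y / g = 2 × 24.81 / 9.8 = 5.06 s.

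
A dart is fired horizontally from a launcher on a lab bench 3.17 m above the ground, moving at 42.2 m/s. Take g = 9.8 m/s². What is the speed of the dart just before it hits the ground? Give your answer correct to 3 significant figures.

Fall time: t = √(2 × 3.17 / 9.8) = 0.8043 s.
At impact: v_x = 42.2 m/s (unchanged), v_y = g t = 9.8 × 0.8043 = 7.882 m/s.
Speed = √(v_x² + v_y²) = √(1781 + 62.13) = 42.9 m/s.

42.9 m/s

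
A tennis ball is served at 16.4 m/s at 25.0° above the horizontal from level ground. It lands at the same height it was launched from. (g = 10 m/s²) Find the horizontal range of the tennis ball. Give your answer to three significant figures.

For level ground, R = v₀² sin(2θ) / g.
sin(2 × 25.0°) = sin 50.00° = 0.7660.
R = (16.4)² × 0.7660 / 10 = 20.6 m.

20.6 m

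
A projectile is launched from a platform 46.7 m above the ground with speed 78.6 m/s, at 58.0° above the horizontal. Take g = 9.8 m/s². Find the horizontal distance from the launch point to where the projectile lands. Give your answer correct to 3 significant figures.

Components: v_x = 78.6 cos 58.0° = 41.65 m/s, v_y = 78.6 sin 58.0° = 66.66 m/s.
Vertical: 0 = 46.7 + 66.66 t − ½(9.8) t² ⇒ 4.900 t² − 66.66 t − 46.7 = 0.
t = [66.66 + √(4444 + 915.3)] / 9.800 = 14.27 s.
Horizontal: R = v_x · t = 41.65 × 14.27 = 594 m.

594 m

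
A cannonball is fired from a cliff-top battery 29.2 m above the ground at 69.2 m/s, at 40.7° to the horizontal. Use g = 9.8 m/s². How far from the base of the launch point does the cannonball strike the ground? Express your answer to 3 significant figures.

Components: v_x = 69.2 cos 40.7° = 52.46 m/s, v_y = 69.2 sin 40.7° = 45.13 m/s.
Vertical: 0 = 29.2 + 45.13 t − ½(9.8) t² ⇒ 4.900 t² − 45.13 t − 29.2 = 0.
t = [45.13 + √(2037 + 572.3)] / 9.800 = 9.817 s.
Horizontal: R = v_x · t = 52.46 × 9.817 = 515 m.

515 m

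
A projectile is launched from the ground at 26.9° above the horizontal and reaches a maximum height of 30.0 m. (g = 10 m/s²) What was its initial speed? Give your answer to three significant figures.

At maximum height v_y = 0, so (v₀ sin θ)² = 2 g H.
v₀ sin 26.9° = √(2 × 10 × 30.0) = 24.49 m/s.
v₀ = 24.49 / sin 26.9° = 24.49 / 0.4524 = 54.1 m/s.

54.1 m/s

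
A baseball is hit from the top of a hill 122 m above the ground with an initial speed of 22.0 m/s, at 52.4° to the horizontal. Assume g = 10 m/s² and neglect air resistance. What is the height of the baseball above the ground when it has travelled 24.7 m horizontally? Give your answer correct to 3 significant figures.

v_x = 22.0 cos 52.4° = 13.42 m/s, v_y0 = 22.0 sin 52.4° = 17.43 m/s.
Time to reach x = 24.7 m: t = x / v_x = 24.7 / 13.42 = 1.841 s.
y = 122 + v_y0 t − ½ g t² = 122 + 17.43×1.841 − 5.000×1.841² = 137 m.

137 m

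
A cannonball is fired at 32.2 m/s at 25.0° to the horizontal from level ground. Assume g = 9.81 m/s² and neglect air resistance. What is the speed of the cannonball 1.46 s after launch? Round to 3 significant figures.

29.2 m/s

v_x = 32.2 cos 25.0° = 29.18 m/s (constant).
v_y(t) = 32.2 sin 25.0° − g t = 13.61 − 9.81 × 1.46 = -0.7126 m/s.
Speed = √(v_x² + v_y²) = √(851.5 + 0.5078) = 29.2 m/s.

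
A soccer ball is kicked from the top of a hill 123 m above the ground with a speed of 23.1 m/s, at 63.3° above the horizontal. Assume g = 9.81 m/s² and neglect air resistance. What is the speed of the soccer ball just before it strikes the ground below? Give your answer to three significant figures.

v_x = 23.1 cos 63.3° = 10.38 m/s is unchanged throughout.
For the vertical component, v_y² = v_y0² + 2 g h = (20.64)² + 2×9.81×123 = 2839, so |v_y| = 53.28 m/s.
Impact speed = √(v_x² + v_y²) = √(107.7 + 2839) = 54.3 m/s.

54.3 m/s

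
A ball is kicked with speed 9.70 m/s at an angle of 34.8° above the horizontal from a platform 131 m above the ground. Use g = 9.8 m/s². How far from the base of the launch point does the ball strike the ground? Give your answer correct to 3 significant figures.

45.9 m

Components: v_x = 9.70 cos 34.8° = 7.965 m/s, v_y = 9.70 sin 34.8° = 5.536 m/s.
Vertical: 0 = 131 + 5.536 t − ½(9.8) t² ⇒ 4.900 t² − 5.536 t − 131 = 0.
t = [5.536 + √(30.65 + 2568)] / 9.800 = 5.767 s.
Horizontal: R = v_x · t = 7.965 × 5.767 = 45.9 m.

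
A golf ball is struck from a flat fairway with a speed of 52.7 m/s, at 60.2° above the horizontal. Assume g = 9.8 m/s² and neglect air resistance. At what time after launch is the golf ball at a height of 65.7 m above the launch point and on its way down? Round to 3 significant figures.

7.56 s

v_y0 = 52.7 sin 60.2° = 45.73 m/s.
Set y = v_y0 t − ½ g t² = 65.7: 4.900 t² − 45.73 t + 65.7 = 0.
t = [45.73 ± √(2091 − 1288)] / 9.8 = (45.73 ± 28.34) / 9.8, giving t = 1.77 s or t = 7.56 s.
On the way down corresponds to the larger root: t = 7.56 s.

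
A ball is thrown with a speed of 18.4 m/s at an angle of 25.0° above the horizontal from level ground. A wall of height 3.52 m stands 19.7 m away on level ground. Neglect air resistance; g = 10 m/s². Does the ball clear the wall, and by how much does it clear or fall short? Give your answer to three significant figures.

v_x = 18.4 cos 25.0° = 16.68 m/s; v_y0 = 18.4 sin 25.0° = 7.776 m/s.
Time to reach the wall: t = 19.7 / 16.68 = 1.181 s.
Height at that point: y = 7.776×1.181 − 5.000×1.181² = 2.210 m.
That is 3.52 − 2.210 = 1.31 m below the top of the wall, so the ball does not clear it.

No — it falls 1.31 m short of clearing the wall.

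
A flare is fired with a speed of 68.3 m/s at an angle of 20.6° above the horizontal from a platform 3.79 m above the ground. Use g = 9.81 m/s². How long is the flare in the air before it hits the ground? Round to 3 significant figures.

Vertical component: v_y = 68.3 sin 20.6° = 24.03 m/s.
Taking up as positive with launch at y = 3.79 m, landing at y = 0: 0 = 3.79 + 24.03 t − ½(9.81) t².
Solving 4.905 t² − 24.03 t − 3.79 = 0 gives t = [24.03 + √(24.03² + 4·4.905·3.79)] / 9.810 = 5.05 s.

5.05 s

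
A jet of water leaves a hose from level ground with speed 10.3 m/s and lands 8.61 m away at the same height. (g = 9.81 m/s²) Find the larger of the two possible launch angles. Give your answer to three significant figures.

63.6°

Level-ground range: R = v₀² sin(2θ)/g ⇒ sin 2θ = R g / v₀² = 8.61×9.81/10.3² = 0.7962.
2θ = arcsin(0.7962) = 52.77° or 180° − 52.77° = 127.23°.
So θ = 26.4° or θ = 63.6°.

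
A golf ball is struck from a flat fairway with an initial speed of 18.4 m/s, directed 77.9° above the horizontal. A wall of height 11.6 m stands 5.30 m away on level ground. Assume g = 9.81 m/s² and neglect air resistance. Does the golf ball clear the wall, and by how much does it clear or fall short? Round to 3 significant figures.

Yes — it clears the wall by 3.86 m.

v_x = 18.4 cos 77.9° = 3.857 m/s; v_y0 = 18.4 sin 77.9° = 17.99 m/s.
Time to reach the wall: t = 5.30 / 3.857 = 1.374 s.
Height at that point: y = 17.99×1.374 − 4.905×1.374² = 15.46 m.
That is 15.46 − 11.6 = 3.86 m above the top of the wall, so the golf ball clears it.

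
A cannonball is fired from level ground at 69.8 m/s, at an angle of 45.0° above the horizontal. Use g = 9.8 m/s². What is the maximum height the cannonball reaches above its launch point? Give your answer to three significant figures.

Vertical component of launch velocity: v_y = 69.8 sin 45.0° = 49.36 m/s.
At the highest point the vertical velocity is zero, so v_y² = 2 g h_max.
h_max = (49.36)² / (2 × 9.8) = 2436 / 19.60 = 124 m.

124 m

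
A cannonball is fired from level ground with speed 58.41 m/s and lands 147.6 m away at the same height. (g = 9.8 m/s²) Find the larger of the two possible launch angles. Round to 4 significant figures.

77.46°

Level-ground range: R = v₀² sin(2θ)/g ⇒ sin 2θ = R g / v₀² = 147.6×9.8/58.41² = 0.4240.
2θ = arcsin(0.4240) = 25.087° or 180° − 25.087° = 154.913°.
So θ = 12.54° or θ = 77.46°.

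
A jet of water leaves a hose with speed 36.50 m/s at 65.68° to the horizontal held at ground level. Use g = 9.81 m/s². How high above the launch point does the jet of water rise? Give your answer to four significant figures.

56.39 m

Vertical component of launch velocity: v_y = 36.50 sin 65.68° = 33.261 m/s.
At the highest point the vertical velocity is zero, so v_y² = 2 g h_max.
h_max = (33.261)² / (2 × 9.81) = 1106.3 / 19.62 = 56.39 m.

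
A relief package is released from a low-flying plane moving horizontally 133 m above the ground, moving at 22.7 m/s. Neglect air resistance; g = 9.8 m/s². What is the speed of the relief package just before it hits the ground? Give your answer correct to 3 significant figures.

55.9 m/s

Fall time: t = √(2 × 133 / 9.8) = 5.210 s.
At impact: v_x = 22.7 m/s (unchanged), v_y = g t = 9.8 × 5.210 = 51.06 m/s.
Speed = √(v_x² + v_y²) = √(515.3 + 2607) = 55.9 m/s.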